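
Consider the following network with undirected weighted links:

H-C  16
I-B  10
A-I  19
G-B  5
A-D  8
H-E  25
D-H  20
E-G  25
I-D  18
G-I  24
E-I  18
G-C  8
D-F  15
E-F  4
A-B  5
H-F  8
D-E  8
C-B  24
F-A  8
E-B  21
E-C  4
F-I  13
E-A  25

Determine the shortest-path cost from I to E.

17

Enumerating some paths:
I - F - E: 13+4 = 17
I - E: 18 = 18
The minimum is 17 via I - F - E.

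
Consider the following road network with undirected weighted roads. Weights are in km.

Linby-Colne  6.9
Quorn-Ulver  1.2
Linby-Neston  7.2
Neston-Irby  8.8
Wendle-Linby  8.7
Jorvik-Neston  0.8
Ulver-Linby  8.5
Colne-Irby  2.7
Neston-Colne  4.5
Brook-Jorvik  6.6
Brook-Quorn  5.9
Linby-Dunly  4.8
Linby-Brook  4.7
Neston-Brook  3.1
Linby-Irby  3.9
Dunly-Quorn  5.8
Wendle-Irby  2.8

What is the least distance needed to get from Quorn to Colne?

13.5 km

Candidate routes:
Quorn - Ulver - Linby - Irby - Colne: 1.2+8.5+3.9+2.7 = 16.3
Quorn - Brook - Neston - Colne: 5.9+3.1+4.5 = 13.5
Cheapest is Quorn - Brook - Neston - Colne at 13.5 km.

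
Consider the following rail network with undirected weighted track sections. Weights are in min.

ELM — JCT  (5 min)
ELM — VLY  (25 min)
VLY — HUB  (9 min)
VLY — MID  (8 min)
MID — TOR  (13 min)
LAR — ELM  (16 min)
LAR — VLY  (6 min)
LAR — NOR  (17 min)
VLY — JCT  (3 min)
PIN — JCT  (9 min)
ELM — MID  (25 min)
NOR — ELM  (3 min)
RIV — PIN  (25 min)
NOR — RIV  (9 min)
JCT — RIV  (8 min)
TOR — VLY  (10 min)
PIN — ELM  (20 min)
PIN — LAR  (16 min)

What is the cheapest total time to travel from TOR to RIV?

Running Dijkstra from TOR:
TOR: 0
VLY: 10  (via TOR)
JCT: 13  (via VLY)
MID: 13  (via TOR)
LAR: 16  (via VLY)
ELM: 18  (via JCT)
HUB: 19  (via VLY)
NOR: 21  (via ELM)
RIV: 21  (via JCT)
Shortest route: TOR–VLY–JCT–RIV = 21 min.

21 min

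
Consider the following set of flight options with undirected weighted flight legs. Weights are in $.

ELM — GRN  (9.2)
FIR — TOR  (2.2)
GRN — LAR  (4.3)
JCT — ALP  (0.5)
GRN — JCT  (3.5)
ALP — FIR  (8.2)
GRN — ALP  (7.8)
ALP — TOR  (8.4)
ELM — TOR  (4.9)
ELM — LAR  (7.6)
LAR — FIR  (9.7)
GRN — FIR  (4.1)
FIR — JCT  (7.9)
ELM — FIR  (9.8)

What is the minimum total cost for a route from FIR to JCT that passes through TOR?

Shortest FIR→TOR: FIR–TOR = 2.2
Best TOR to JCT: TOR–ALP–JCT costing 8.9
Total via TOR: 2.2 + 8.9 = $11.1.

$11.1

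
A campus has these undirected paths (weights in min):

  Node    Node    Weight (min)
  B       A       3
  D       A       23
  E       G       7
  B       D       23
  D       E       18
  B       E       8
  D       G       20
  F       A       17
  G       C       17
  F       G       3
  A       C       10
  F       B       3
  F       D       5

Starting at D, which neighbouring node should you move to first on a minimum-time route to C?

Enumerating some paths:
D–F–G–C: 5+3+17 = 25
D–F–B–A–C: 5+3+3+10 = 21
The minimum is 21 min via D–F–B–A–C.
So from D the first move is to F.

F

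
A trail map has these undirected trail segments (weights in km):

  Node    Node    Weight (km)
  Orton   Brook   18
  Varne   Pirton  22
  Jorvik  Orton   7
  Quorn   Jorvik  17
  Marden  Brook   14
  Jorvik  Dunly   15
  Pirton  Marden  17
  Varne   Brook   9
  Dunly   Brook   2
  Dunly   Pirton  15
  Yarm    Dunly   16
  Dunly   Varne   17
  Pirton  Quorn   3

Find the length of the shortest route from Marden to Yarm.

Enumerating some paths:
Marden–Brook–Dunly–Yarm: 14+2+16 = 32
Marden–Pirton–Dunly–Yarm: 17+15+16 = 48
Marden–Brook–Varne–Dunly–Yarm: 14+9+17+16 = 56
Marden–Pirton–Varne–Brook–Dunly–Yarm: 17+22+9+2+16 = 66
The minimum is 32 km via Marden–Brook–Dunly–Yarm.

32 km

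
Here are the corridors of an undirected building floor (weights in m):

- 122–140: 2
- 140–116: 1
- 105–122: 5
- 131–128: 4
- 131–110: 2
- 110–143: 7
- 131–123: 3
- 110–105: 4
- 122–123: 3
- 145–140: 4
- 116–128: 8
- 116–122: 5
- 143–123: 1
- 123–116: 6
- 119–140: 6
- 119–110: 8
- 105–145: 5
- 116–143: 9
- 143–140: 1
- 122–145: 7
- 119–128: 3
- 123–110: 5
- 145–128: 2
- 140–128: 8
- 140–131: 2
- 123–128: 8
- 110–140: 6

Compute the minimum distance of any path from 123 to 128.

7 m

Enumerating some paths:
123 → 143 → 140 → 131 → 128: 1+1+2+4 = 8
123 → 131 → 128: 3+4 = 7
123 → 143 → 140 → 145 → 128: 1+1+4+2 = 8
The minimum is 7 m via 123 → 131 → 128.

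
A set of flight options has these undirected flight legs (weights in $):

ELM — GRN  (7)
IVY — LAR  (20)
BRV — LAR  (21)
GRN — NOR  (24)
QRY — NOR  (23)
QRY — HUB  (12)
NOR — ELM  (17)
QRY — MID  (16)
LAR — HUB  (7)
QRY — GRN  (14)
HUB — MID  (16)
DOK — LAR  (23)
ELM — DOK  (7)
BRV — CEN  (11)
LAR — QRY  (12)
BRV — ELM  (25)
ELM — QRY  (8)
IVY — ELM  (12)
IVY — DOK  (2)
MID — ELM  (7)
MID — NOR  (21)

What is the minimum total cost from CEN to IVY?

Settle nodes by increasing distance from CEN:
CEN: 0
BRV: 11  (via CEN)
LAR: 32  (via BRV)
ELM: 36  (via BRV)
HUB: 39  (via LAR)
MID: 43  (via ELM)
DOK: 43  (via ELM)
GRN: 43  (via ELM)
QRY: 44  (via LAR)
IVY: 45  (via DOK)
Shortest route: CEN → BRV → ELM → DOK → IVY = $45.

$45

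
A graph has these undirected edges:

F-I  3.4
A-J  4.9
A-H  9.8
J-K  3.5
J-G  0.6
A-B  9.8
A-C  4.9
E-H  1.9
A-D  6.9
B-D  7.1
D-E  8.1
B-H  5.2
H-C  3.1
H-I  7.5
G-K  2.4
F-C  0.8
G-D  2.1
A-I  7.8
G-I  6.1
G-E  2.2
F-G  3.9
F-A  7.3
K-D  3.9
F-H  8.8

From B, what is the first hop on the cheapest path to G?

Enumerating some paths:
B - H - C - F - G: 5.2+3.1+0.8+3.9 = 13
B - D - K - G: 7.1+3.9+2.4 = 13.4
B - D - G: 7.1+2.1 = 9.2
B - H - E - G: 5.2+1.9+2.2 = 9.3
The minimum is 9.2 via B - D - G.
So from B the first move is to D.

D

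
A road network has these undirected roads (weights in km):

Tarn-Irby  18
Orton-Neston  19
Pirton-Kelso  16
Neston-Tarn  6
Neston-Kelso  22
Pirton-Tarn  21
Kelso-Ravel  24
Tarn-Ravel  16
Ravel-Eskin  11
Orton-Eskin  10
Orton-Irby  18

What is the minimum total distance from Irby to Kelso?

Running Dijkstra from Irby:
Irby: 0
Tarn: 18  (via Irby)
Orton: 18  (via Irby)
Neston: 24  (via Tarn)
Eskin: 28  (via Orton)
Ravel: 34  (via Tarn)
Pirton: 39  (via Tarn)
Kelso: 46  (via Neston)
Shortest route: Irby–Tarn–Neston–Kelso = 46 km.

46 km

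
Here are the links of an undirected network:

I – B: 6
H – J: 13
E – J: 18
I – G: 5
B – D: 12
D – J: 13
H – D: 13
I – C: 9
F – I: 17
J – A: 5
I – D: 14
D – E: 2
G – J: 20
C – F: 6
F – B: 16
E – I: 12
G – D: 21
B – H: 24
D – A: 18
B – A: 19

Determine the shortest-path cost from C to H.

Candidate routes:
C–I–B–H: 9+6+24 = 39
C–I–D–H: 9+14+13 = 36
The minimum is 36 via C–I–D–H.

36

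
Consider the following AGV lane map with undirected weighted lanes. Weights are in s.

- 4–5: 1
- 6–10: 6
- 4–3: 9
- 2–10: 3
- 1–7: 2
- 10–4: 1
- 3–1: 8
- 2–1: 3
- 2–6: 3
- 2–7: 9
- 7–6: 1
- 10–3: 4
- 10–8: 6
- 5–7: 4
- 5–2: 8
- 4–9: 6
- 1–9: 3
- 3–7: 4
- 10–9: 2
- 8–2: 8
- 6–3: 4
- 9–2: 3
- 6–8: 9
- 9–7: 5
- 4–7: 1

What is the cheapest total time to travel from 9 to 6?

5 s

Running Dijkstra from 9:
9: 0
10: 2  (via 9)
1: 3  (via 9)
2: 3  (via 9)
4: 3  (via 10)
5: 4  (via 4)
7: 4  (via 4)
6: 5  (via 7)
Shortest route: 9–10–4–7–6 = 5 s.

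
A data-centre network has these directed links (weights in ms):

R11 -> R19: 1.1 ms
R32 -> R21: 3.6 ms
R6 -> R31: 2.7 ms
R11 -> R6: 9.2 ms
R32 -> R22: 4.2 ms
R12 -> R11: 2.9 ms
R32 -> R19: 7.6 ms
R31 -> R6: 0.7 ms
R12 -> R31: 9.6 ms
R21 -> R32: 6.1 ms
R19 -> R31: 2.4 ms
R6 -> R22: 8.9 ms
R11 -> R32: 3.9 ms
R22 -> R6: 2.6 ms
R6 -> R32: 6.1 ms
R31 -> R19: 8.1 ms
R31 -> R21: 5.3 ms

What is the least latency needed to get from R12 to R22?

Shortest distances from R12:
R12: 0
R11: 2.9  (via R12)
R19: 4  (via R11)
R31: 6.4  (via R19)
R32: 6.8  (via R11)
R6: 7.1  (via R31)
R21: 10.4  (via R32)
R22: 11  (via R32)
Shortest route: R12–R11–R32–R22 = 11 ms.

11 ms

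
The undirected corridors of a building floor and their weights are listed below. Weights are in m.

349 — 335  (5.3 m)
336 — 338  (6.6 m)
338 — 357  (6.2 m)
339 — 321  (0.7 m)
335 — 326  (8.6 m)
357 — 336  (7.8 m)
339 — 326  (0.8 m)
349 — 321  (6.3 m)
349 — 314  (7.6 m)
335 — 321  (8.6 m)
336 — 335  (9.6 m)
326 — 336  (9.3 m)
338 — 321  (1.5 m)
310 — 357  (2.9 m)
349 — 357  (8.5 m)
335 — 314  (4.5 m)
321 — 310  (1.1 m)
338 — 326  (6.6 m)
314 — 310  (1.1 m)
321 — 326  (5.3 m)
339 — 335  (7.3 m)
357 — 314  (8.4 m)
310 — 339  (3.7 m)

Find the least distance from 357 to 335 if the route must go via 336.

17.4 m

Best 357 to 336: 357 → 336 costing 7.8
Shortest 336→335: 336 → 335 = 9.6
Total via 336: 7.8 + 9.6 = 17.4 m.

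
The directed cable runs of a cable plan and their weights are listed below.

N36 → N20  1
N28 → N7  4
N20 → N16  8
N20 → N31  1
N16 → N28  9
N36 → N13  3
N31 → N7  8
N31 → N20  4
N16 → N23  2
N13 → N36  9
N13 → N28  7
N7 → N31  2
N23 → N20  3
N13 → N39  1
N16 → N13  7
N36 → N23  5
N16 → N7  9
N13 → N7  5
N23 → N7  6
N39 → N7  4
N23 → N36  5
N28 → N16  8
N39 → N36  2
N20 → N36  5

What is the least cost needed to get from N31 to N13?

Settle nodes by increasing distance from N31:
N31: 0
N20: 4  (via N31)
N7: 8  (via N31)
N36: 9  (via N20)
N16: 12  (via N20)
N13: 12  (via N36)
Shortest route: N31 → N20 → N36 → N13 = 12.

12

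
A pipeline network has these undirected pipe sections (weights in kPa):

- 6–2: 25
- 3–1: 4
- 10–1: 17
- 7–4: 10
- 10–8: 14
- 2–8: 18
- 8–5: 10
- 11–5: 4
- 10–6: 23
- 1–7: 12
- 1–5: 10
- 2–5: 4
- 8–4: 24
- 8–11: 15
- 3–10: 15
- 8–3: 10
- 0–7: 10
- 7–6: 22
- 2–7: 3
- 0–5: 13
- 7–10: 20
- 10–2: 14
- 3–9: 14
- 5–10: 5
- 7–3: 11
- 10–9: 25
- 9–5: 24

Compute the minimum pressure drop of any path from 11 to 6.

Enumerating some paths:
11–5–2–6: 4+4+25 = 33
11–5–2–7–6: 4+4+3+22 = 33
11–5–10–6: 4+5+23 = 32
11–5–2–10–6: 4+4+14+23 = 45
The minimum is 32 kPa via 11–5–10–6.

32 kPa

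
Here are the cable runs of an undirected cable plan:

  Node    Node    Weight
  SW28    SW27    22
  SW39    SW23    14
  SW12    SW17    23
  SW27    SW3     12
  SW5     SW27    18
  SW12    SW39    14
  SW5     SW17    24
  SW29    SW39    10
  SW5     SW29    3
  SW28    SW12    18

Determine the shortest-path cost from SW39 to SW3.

Candidate routes:
SW39–SW12–SW17–SW5–SW27–SW3: 14+23+24+18+12 = 91
SW39–SW29–SW5–SW27–SW3: 10+3+18+12 = 43
SW39–SW12–SW28–SW27–SW3: 14+18+22+12 = 66
Cheapest is SW39–SW29–SW5–SW27–SW3 at 43.

43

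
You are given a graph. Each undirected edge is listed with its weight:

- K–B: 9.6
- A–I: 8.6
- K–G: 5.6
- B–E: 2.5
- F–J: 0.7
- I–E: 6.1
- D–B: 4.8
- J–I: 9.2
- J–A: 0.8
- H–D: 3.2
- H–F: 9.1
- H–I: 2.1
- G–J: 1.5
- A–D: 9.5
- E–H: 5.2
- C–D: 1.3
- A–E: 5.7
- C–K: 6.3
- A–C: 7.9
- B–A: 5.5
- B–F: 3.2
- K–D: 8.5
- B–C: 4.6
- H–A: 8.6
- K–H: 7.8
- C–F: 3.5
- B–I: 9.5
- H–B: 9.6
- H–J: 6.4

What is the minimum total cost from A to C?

Enumerating some paths:
A - J - F - C: 0.8+0.7+3.5 = 5
A - C: 7.9 = 7.9
The minimum is 5 via A - J - F - C.

5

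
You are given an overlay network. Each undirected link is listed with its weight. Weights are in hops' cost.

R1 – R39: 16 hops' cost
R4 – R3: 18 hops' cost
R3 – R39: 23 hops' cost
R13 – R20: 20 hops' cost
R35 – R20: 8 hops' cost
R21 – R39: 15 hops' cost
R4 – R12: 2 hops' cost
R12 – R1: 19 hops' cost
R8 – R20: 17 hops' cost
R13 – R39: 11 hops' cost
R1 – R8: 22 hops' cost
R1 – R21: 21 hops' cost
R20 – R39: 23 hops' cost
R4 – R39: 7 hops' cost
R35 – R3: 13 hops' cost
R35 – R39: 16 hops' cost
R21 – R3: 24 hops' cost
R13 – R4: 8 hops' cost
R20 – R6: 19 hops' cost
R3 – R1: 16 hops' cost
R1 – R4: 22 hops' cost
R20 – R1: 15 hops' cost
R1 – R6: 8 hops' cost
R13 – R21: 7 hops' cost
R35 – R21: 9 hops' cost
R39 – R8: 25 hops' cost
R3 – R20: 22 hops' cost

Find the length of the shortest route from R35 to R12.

25 hops' cost

Candidate routes:
R35 → R21 → R13 → R4 → R12: 9+7+8+2 = 26
R35 → R3 → R4 → R12: 13+18+2 = 33
R35 → R21 → R39 → R4 → R12: 9+15+7+2 = 33
R35 → R39 → R4 → R12: 16+7+2 = 25
Cheapest is R35 → R39 → R4 → R12 at 25 hops' cost.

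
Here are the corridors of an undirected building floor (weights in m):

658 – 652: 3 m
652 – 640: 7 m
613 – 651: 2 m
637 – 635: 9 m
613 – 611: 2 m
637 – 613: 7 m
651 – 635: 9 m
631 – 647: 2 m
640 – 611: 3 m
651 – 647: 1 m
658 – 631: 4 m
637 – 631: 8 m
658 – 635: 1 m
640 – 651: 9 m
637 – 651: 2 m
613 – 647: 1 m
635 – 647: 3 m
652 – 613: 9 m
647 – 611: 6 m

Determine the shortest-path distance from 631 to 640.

8 m

Candidate routes:
631 → 647 → 613 → 611 → 640: 2+1+2+3 = 8
631 → 647 → 651 → 613 → 611 → 640: 2+1+2+2+3 = 10
The minimum is 8 m via 631 → 647 → 613 → 611 → 640.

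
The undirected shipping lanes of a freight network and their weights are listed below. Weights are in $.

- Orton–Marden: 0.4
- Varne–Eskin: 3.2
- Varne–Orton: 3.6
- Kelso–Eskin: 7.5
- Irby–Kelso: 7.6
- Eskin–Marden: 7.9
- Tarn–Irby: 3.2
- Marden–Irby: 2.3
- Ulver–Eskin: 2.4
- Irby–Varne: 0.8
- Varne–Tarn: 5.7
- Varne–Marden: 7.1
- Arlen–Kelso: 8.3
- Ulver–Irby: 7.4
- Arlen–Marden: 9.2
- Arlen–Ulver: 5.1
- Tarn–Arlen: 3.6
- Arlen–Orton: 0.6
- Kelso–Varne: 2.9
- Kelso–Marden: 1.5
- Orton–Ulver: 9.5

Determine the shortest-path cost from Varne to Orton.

$3.5

Running Dijkstra from Varne:
Varne: 0
Irby: 0.8  (via Varne)
Kelso: 2.9  (via Varne)
Marden: 3.1  (via Irby)
Eskin: 3.2  (via Varne)
Orton: 3.5  (via Marden)
Shortest route: Varne → Irby → Marden → Orton = $3.5.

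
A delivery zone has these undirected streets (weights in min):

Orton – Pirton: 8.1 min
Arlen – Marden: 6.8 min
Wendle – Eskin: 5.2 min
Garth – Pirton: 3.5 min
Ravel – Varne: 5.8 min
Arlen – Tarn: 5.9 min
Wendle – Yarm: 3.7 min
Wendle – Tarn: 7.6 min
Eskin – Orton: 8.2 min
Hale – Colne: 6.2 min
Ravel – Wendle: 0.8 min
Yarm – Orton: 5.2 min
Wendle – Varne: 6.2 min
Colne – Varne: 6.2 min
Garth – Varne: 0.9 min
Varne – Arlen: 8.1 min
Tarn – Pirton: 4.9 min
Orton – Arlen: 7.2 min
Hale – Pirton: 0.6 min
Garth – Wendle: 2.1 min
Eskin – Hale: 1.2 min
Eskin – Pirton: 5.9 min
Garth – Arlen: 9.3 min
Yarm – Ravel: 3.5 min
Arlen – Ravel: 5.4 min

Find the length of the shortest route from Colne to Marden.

21.1 min

Candidate routes:
Colne–Varne–Garth–Wendle–Ravel–Arlen–Marden: 6.2+0.9+2.1+0.8+5.4+6.8 = 22.2
Colne–Varne–Arlen–Marden: 6.2+8.1+6.8 = 21.1
The minimum is 21.1 min via Colne–Varne–Arlen–Marden.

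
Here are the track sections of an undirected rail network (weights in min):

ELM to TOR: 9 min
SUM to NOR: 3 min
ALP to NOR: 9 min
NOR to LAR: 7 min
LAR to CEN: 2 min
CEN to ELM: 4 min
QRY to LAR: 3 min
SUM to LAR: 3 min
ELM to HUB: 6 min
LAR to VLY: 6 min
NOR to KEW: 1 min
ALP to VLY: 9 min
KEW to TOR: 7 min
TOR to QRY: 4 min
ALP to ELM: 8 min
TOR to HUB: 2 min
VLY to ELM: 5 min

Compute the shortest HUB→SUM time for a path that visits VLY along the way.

20 min

Shortest HUB→VLY: HUB → ELM → VLY = 11
Best VLY to SUM: VLY → LAR → SUM costing 9
Total via VLY: 11 + 9 = 20 min.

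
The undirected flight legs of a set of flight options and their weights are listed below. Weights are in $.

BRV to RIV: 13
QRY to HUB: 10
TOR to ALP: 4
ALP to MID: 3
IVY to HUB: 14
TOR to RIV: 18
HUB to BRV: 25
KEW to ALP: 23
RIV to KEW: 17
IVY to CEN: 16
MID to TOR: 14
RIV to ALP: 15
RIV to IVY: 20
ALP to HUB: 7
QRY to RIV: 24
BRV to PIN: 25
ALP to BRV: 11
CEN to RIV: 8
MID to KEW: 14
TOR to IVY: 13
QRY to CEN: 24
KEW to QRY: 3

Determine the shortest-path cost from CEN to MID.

Settle nodes by increasing distance from CEN:
CEN: 0
RIV: 8  (via CEN)
IVY: 16  (via CEN)
BRV: 21  (via RIV)
ALP: 23  (via RIV)
QRY: 24  (via CEN)
KEW: 25  (via RIV)
TOR: 26  (via RIV)
MID: 26  (via ALP)
Shortest route: CEN → RIV → ALP → MID = $26.

$26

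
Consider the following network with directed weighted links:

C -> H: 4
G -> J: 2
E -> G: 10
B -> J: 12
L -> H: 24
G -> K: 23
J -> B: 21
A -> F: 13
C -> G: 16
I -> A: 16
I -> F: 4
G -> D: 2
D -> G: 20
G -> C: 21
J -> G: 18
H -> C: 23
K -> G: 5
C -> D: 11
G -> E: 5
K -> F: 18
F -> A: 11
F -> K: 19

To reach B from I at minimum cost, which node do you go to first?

Compare a few routes:
I–A–F–K–G–J–B: 16+13+19+5+2+21 = 76
I–F–K–G–J–B: 4+19+5+2+21 = 51
Cheapest is I–F–K–G–J–B at 51.
So from I the first move is to F.

F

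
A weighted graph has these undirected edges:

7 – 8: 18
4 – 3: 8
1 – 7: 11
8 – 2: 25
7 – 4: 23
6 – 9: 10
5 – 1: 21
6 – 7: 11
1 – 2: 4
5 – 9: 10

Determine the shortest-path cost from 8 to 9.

Enumerating some paths:
8–2–1–5–9: 25+4+21+10 = 60
8–7–1–5–9: 18+11+21+10 = 60
8–7–6–9: 18+11+10 = 39
8–2–1–7–6–9: 25+4+11+11+10 = 61
Cheapest is 8–7–6–9 at 39.

39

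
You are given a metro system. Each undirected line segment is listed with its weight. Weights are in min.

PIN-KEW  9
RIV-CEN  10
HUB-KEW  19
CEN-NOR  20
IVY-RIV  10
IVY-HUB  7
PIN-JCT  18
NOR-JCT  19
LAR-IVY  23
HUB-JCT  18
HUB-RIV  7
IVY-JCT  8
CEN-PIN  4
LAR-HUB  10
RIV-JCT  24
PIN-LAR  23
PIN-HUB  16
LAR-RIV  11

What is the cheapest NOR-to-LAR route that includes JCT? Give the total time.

44 min

Best NOR to JCT: NOR → JCT costing 19
Best JCT to LAR: JCT → IVY → HUB → LAR costing 25
Total via JCT: 19 + 25 = 44 min.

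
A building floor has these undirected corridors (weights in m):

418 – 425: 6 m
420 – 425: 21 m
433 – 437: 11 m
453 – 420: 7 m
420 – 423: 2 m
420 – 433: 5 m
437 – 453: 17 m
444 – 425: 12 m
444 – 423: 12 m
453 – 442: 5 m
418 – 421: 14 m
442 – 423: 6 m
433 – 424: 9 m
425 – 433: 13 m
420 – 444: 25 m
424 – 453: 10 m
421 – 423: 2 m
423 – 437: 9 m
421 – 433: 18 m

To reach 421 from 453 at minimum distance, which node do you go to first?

Candidate routes:
453 - 420 - 423 - 421: 7+2+2 = 11
453 - 442 - 423 - 421: 5+6+2 = 13
The minimum is 11 m via 453 - 420 - 423 - 421.
So from 453 the first move is to 420.

420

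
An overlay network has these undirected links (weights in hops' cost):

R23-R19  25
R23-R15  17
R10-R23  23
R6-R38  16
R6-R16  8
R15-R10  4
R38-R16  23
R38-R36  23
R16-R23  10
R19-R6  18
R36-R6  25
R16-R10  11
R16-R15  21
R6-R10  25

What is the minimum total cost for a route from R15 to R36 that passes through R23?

Shortest R15→R23: R15 → R23 = 17
Best R23 to R36: R23 → R16 → R6 → R36 costing 43
Total via R23: 17 + 43 = 60 hops' cost.

60 hops' cost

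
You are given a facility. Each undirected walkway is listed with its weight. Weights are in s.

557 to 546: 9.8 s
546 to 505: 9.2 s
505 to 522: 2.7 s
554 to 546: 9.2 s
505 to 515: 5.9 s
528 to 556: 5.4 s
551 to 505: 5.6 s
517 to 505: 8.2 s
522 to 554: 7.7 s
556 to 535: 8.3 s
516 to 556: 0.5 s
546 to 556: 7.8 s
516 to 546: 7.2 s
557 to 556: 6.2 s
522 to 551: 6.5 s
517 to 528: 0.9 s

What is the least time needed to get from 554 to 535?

Running Dijkstra from 554:
554: 0
522: 7.7  (via 554)
546: 9.2  (via 554)
505: 10.4  (via 522)
551: 14.2  (via 522)
515: 16.3  (via 505)
516: 16.4  (via 546)
556: 16.9  (via 516)
517: 18.6  (via 505)
557: 19  (via 546)
528: 19.5  (via 517)
535: 25.2  (via 556)
Shortest route: 554–546–516–556–535 = 25.2 s.

25.2 s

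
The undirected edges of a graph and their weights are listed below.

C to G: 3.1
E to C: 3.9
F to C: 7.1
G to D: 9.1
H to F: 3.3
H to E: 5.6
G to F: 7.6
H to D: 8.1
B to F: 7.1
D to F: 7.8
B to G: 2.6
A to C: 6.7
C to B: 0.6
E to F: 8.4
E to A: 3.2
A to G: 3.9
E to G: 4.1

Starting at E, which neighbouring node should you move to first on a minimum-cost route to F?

Compare a few routes:
E → F: 8.4 = 8.4
E → H → F: 5.6+3.3 = 8.9
Cheapest is E → F at 8.4.
So from E the first move is to F.

F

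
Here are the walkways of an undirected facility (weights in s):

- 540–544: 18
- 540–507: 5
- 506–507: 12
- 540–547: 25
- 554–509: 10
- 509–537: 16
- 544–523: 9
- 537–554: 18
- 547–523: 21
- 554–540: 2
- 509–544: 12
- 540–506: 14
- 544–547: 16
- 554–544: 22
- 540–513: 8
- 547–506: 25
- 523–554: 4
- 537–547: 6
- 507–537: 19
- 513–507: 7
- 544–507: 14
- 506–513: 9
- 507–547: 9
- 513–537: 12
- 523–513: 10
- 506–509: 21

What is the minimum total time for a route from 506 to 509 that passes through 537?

37 s

Best 506 to 537: 506 → 513 → 537 costing 21
Shortest 537→509: 537 → 509 = 16
Total via 537: 21 + 16 = 37 s.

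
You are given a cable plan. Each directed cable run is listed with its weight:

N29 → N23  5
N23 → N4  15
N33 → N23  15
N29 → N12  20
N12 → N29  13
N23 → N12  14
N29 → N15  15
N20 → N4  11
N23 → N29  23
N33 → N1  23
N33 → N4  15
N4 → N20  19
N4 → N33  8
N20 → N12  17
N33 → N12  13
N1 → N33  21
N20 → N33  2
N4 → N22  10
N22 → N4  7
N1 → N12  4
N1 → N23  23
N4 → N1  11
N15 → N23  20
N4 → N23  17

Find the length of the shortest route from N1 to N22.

Candidate routes:
N1–N33–N4–N22: 21+15+10 = 46
N1–N23–N4–N22: 23+15+10 = 48
N1–N12–N29–N23–N4–N22: 4+13+5+15+10 = 47
The minimum is 46 via N1–N33–N4–N22.

46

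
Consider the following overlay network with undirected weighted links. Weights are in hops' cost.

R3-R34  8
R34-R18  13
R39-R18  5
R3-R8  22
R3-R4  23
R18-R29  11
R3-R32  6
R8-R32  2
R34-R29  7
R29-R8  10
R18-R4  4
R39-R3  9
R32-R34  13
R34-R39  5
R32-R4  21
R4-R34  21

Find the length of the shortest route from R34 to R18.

10 hops' cost

Candidate routes:
R34 - R29 - R18: 7+11 = 18
R34 - R18: 13 = 13
R34 - R39 - R18: 5+5 = 10
Cheapest is R34 - R39 - R18 at 10 hops' cost.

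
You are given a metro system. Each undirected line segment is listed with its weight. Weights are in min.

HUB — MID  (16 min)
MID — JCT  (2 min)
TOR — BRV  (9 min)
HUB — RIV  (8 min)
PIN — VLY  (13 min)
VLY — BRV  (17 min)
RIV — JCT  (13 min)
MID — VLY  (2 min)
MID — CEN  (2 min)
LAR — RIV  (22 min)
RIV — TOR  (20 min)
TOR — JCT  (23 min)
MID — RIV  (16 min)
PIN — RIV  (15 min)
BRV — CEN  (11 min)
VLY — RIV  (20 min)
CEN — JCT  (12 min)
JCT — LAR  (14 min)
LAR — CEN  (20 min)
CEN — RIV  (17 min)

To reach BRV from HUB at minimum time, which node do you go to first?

Enumerating some paths:
HUB–MID–CEN–BRV: 16+2+11 = 29
HUB–MID–VLY–BRV: 16+2+17 = 35
The minimum is 29 min via HUB–MID–CEN–BRV.
So from HUB the first move is to MID.

MID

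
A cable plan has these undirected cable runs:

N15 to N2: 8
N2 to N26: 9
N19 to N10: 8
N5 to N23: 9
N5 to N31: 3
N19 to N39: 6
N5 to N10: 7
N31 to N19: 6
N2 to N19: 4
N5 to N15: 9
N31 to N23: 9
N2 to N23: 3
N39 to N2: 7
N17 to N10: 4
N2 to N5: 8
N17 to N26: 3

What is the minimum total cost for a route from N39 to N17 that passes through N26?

19

Best N39 to N26: N39 → N2 → N26 costing 16
Shortest N26→N17: N26 → N17 = 3
Total via N26: 16 + 3 = 19.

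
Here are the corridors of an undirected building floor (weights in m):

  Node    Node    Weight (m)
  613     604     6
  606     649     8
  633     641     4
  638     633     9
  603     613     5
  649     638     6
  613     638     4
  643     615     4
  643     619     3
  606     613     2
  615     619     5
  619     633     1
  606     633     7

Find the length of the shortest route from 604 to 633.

15 m

Shortest distances from 604:
604: 0
613: 6  (via 604)
606: 8  (via 613)
638: 10  (via 613)
603: 11  (via 613)
633: 15  (via 606)
Shortest route: 604 → 613 → 606 → 633 = 15 m.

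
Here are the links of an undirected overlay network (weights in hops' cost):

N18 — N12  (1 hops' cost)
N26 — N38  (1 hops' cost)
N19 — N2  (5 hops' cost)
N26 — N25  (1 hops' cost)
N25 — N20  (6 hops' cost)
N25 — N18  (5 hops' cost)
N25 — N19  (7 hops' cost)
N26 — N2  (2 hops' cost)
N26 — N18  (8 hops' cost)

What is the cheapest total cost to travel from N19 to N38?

Shortest distances from N19:
N19: 0
N2: 5  (via N19)
N26: 7  (via N2)
N25: 7  (via N19)
N38: 8  (via N26)
Shortest route: N19–N2–N26–N38 = 8 hops' cost.

8 hops' cost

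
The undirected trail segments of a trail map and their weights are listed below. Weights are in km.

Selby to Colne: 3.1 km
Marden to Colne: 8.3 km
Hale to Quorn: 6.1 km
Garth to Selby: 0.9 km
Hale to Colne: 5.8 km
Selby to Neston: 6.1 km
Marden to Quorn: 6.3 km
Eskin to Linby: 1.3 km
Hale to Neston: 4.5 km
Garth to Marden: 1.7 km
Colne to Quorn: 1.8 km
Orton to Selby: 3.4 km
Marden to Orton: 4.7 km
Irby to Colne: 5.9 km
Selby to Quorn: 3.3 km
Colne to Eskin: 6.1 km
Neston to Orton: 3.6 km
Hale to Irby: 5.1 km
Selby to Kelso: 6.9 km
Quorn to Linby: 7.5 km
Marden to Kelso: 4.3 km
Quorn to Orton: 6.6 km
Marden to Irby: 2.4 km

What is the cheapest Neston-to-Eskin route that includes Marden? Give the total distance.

Shortest Neston→Marden: Neston–Orton–Marden = 8.3
Shortest Marden→Eskin: Marden–Garth–Selby–Colne–Eskin = 11.8
Total via Marden: 8.3 + 11.8 = 20.1 km.

20.1 km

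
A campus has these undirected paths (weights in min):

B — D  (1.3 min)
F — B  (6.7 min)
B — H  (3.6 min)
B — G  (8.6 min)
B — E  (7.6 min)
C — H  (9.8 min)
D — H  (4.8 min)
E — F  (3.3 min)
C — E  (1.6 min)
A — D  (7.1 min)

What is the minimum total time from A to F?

Shortest distances from A:
A: 0
D: 7.1  (via A)
B: 8.4  (via D)
H: 11.9  (via D)
F: 15.1  (via B)
Shortest route: A → D → B → F = 15.1 min.

15.1 min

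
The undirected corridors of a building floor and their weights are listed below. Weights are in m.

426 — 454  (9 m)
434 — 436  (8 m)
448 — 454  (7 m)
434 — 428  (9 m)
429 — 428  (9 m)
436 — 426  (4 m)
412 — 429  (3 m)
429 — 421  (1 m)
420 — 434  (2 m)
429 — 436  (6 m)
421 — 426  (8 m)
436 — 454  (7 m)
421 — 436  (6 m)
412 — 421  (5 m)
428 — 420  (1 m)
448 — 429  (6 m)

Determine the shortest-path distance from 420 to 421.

Enumerating some paths:
420–434–436–421: 2+8+6 = 16
420–428–429–421: 1+9+1 = 11
420–428–429–412–421: 1+9+3+5 = 18
420–434–436–429–421: 2+8+6+1 = 17
The minimum is 11 m via 420–428–429–421.

11 m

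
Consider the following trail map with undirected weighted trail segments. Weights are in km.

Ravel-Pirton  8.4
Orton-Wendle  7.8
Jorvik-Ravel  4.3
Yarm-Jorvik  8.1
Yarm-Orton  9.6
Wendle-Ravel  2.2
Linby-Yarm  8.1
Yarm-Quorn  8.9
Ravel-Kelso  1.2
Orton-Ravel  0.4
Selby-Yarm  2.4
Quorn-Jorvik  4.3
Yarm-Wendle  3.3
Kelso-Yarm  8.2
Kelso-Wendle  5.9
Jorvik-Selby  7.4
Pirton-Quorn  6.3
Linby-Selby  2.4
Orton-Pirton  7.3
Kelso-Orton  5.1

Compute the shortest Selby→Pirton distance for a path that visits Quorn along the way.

Shortest Selby→Quorn: Selby–Yarm–Quorn = 11.3
Shortest Quorn→Pirton: Quorn–Pirton = 6.3
Total via Quorn: 11.3 + 6.3 = 17.6 km.

17.6 km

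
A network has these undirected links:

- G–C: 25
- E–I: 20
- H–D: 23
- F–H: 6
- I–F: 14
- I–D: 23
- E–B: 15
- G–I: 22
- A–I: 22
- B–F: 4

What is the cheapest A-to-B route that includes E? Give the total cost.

Best A to E: A → I → E costing 42
Best E to B: E → B costing 15
Total via E: 42 + 15 = 57.

57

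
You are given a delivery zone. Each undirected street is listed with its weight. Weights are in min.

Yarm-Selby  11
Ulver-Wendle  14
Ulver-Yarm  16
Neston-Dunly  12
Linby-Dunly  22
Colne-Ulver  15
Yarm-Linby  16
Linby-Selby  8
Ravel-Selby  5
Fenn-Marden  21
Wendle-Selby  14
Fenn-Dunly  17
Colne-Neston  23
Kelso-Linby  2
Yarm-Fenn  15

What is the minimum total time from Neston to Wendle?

Compare a few routes:
Neston–Dunly–Linby–Selby–Wendle: 12+22+8+14 = 56
Neston–Dunly–Fenn–Yarm–Selby–Wendle: 12+17+15+11+14 = 69
Neston–Colne–Ulver–Wendle: 23+15+14 = 52
The minimum is 52 min via Neston–Colne–Ulver–Wendle.

52 min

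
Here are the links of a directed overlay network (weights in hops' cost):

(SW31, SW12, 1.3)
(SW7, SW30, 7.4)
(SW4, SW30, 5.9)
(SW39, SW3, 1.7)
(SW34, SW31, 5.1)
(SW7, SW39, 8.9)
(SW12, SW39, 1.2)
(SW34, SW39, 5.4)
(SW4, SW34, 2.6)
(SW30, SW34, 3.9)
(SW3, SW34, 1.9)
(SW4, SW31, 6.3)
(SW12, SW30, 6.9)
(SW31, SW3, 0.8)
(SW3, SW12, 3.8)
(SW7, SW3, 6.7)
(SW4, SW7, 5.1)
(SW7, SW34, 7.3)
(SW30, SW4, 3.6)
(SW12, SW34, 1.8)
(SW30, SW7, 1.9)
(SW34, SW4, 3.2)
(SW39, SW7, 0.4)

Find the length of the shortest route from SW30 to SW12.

Settle nodes by increasing distance from SW30:
SW30: 0
SW7: 1.9  (via SW30)
SW4: 3.6  (via SW30)
SW34: 3.9  (via SW30)
SW3: 8.6  (via SW7)
SW31: 9  (via SW34)
SW39: 9.3  (via SW34)
SW12: 10.3  (via SW31)
Shortest route: SW30–SW34–SW31–SW12 = 10.3 hops' cost.

10.3 hops' cost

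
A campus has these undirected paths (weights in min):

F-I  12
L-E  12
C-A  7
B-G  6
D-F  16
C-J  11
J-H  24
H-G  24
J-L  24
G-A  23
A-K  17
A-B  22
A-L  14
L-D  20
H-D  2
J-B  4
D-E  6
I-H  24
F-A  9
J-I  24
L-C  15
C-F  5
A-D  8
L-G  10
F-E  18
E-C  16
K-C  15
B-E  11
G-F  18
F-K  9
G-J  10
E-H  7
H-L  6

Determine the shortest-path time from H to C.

17 min

Running Dijkstra from H:
H: 0
D: 2  (via H)
L: 6  (via H)
E: 7  (via H)
A: 10  (via D)
G: 16  (via L)
C: 17  (via A)
Shortest route: H–D–A–C = 17 min.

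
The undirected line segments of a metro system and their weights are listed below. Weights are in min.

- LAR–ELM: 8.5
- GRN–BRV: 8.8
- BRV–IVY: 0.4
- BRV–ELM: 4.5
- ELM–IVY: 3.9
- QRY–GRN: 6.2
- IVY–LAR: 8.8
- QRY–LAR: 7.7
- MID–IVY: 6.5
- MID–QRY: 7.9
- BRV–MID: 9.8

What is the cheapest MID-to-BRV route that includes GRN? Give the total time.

22.9 min

Best MID to GRN: MID–QRY–GRN costing 14.1
Shortest GRN→BRV: GRN–BRV = 8.8
Total via GRN: 14.1 + 8.8 = 22.9 min.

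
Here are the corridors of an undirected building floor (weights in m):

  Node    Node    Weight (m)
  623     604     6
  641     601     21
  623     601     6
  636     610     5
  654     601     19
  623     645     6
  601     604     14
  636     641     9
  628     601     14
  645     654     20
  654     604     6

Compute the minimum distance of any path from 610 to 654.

Shortest distances from 610:
610: 0
636: 5  (via 610)
641: 14  (via 636)
601: 35  (via 641)
623: 41  (via 601)
645: 47  (via 623)
604: 47  (via 623)
628: 49  (via 601)
654: 53  (via 604)
Shortest route: 610 → 636 → 641 → 601 → 623 → 604 → 654 = 53 m.

53 m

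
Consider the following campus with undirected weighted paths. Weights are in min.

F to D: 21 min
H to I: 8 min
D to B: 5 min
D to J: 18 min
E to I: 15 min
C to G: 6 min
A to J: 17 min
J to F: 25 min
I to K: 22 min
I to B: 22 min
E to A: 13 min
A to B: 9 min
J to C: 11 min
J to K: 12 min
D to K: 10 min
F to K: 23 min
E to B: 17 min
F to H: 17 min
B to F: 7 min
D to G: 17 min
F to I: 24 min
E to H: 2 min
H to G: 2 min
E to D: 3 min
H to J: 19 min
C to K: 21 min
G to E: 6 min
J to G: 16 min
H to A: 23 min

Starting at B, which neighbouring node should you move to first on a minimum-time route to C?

D

Enumerating some paths:
B - E - H - G - C: 17+2+2+6 = 27
B - D - E - G - C: 5+3+6+6 = 20
B - D - G - C: 5+17+6 = 28
B - D - E - H - G - C: 5+3+2+2+6 = 18
Cheapest is B - D - E - H - G - C at 18 min.
So from B the first move is to D.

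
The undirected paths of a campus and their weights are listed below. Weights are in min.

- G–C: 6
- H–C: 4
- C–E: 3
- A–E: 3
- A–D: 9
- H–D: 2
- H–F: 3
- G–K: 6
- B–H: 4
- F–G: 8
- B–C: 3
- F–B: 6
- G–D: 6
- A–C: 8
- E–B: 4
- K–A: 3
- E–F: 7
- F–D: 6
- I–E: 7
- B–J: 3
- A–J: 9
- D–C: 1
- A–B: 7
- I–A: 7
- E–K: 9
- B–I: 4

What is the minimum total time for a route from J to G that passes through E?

Best J to E: J–B–E costing 7
Best E to G: E–C–G costing 9
Total via E: 7 + 9 = 16 min.

16 min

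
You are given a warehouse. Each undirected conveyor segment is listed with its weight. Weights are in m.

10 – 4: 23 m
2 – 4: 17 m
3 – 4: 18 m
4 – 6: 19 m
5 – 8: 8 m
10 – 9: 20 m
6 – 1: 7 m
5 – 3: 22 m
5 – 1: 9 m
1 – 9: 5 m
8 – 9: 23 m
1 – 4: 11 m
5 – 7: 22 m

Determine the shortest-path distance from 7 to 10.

56 m

Shortest distances from 7:
7: 0
5: 22  (via 7)
8: 30  (via 5)
1: 31  (via 5)
9: 36  (via 1)
6: 38  (via 1)
4: 42  (via 1)
3: 44  (via 5)
10: 56  (via 9)
Shortest route: 7–5–1–9–10 = 56 m.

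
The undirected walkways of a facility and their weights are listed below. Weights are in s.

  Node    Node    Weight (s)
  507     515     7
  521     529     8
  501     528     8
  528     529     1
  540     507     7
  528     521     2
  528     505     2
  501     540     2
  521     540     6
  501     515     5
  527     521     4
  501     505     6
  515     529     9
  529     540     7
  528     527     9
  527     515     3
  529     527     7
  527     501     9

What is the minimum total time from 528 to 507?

Enumerating some paths:
528–505–501–540–507: 2+6+2+7 = 17
528–529–515–507: 1+9+7 = 17
528–529–540–507: 1+7+7 = 15
528–521–527–515–507: 2+4+3+7 = 16
Cheapest is 528–529–540–507 at 15 s.

15 s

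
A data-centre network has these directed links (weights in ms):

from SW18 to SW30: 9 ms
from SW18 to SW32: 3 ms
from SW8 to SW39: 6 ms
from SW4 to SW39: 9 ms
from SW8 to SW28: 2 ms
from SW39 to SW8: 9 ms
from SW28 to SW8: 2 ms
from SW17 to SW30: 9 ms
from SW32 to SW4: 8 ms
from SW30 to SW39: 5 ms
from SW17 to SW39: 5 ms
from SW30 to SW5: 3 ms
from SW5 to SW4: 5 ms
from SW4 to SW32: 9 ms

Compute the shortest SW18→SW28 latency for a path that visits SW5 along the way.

Shortest SW18→SW5: SW18–SW30–SW5 = 12
Shortest SW5→SW28: SW5–SW4–SW39–SW8–SW28 = 25
Total via SW5: 12 + 25 = 37 ms.

37 ms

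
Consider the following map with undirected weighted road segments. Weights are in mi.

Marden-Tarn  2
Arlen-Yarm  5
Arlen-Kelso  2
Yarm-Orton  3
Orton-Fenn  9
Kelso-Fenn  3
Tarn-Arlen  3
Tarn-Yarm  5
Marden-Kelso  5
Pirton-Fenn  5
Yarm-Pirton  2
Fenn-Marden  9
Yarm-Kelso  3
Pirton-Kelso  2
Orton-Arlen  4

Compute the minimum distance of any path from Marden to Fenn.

Running Dijkstra from Marden:
Marden: 0
Tarn: 2  (via Marden)
Arlen: 5  (via Tarn)
Kelso: 5  (via Marden)
Yarm: 7  (via Tarn)
Pirton: 7  (via Kelso)
Fenn: 8  (via Kelso)
Shortest route: Marden–Kelso–Fenn = 8 mi.

8 mi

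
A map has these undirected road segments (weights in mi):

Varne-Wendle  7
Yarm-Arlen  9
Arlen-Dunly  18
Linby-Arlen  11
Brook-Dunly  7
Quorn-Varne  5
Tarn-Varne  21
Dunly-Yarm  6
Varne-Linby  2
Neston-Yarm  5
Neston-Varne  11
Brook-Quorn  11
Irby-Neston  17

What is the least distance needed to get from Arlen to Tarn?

34 mi

Candidate routes:
Arlen–Linby–Varne–Tarn: 11+2+21 = 34
Arlen–Yarm–Neston–Varne–Tarn: 9+5+11+21 = 46
Arlen–Yarm–Dunly–Brook–Quorn–Varne–Tarn: 9+6+7+11+5+21 = 59
The minimum is 34 mi via Arlen–Linby–Varne–Tarn.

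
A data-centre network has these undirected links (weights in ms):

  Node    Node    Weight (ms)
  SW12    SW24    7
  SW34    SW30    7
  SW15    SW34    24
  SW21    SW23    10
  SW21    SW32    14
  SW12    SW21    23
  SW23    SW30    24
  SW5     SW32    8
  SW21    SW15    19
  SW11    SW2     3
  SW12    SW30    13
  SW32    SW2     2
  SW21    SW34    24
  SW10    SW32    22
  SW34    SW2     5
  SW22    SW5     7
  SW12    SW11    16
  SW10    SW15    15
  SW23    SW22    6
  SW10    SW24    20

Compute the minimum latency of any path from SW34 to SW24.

27 ms

Shortest distances from SW34:
SW34: 0
SW2: 5  (via SW34)
SW32: 7  (via SW2)
SW30: 7  (via SW34)
SW11: 8  (via SW2)
SW5: 15  (via SW32)
SW12: 20  (via SW30)
SW21: 21  (via SW32)
SW22: 22  (via SW5)
SW15: 24  (via SW34)
SW24: 27  (via SW12)
Shortest route: SW34–SW30–SW12–SW24 = 27 ms.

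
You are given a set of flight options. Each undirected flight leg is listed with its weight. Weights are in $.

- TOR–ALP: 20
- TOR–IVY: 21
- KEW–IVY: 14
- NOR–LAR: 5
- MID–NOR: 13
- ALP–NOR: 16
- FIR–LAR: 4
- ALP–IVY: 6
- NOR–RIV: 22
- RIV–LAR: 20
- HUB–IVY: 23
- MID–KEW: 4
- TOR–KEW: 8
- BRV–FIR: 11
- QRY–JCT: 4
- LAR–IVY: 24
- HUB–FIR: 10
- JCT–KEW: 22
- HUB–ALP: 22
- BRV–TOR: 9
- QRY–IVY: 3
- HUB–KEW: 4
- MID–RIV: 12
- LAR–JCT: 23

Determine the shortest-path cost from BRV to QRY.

$33

Compare a few routes:
BRV - TOR - IVY - QRY: 9+21+3 = 33
BRV - TOR - KEW - IVY - QRY: 9+8+14+3 = 34
The minimum is $33 via BRV - TOR - IVY - QRY.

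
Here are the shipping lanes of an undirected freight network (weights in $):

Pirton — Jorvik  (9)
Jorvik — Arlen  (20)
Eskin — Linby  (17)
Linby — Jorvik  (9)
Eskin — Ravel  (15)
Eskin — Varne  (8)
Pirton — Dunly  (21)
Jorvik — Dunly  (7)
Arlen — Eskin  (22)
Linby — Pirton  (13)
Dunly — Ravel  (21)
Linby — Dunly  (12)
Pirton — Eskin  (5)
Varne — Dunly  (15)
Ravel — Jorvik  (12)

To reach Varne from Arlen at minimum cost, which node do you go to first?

Candidate routes:
Arlen - Jorvik - Pirton - Eskin - Varne: 20+9+5+8 = 42
Arlen - Jorvik - Dunly - Varne: 20+7+15 = 42
Arlen - Eskin - Varne: 22+8 = 30
Cheapest is Arlen - Eskin - Varne at $30.
So from Arlen the first move is to Eskin.

Eskin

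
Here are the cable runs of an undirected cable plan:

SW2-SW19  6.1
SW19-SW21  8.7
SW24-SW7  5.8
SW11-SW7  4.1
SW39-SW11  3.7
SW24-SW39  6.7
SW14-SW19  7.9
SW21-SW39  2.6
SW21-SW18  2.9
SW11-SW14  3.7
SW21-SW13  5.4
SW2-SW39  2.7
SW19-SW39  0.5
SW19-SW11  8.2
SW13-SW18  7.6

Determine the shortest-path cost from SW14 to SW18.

Candidate routes:
SW14 → SW19 → SW21 → SW18: 7.9+8.7+2.9 = 19.5
SW14 → SW11 → SW39 → SW21 → SW18: 3.7+3.7+2.6+2.9 = 12.9
SW14 → SW11 → SW19 → SW39 → SW21 → SW18: 3.7+8.2+0.5+2.6+2.9 = 17.9
SW14 → SW19 → SW39 → SW21 → SW18: 7.9+0.5+2.6+2.9 = 13.9
The minimum is 12.9 via SW14 → SW11 → SW39 → SW21 → SW18.

12.9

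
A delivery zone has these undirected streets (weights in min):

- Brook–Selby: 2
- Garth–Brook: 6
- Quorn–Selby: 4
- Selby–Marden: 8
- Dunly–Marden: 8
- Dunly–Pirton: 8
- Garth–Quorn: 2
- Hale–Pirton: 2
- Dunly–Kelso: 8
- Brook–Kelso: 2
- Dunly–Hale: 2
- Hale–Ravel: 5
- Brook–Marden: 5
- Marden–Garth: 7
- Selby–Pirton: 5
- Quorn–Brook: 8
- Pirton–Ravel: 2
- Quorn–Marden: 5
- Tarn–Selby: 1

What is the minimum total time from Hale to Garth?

Compare a few routes:
Hale–Pirton–Selby–Brook–Garth: 2+5+2+6 = 15
Hale–Dunly–Marden–Quorn–Garth: 2+8+5+2 = 17
Hale–Pirton–Selby–Quorn–Garth: 2+5+4+2 = 13
Hale–Dunly–Marden–Garth: 2+8+7 = 17
Cheapest is Hale–Pirton–Selby–Quorn–Garth at 13 min.

13 min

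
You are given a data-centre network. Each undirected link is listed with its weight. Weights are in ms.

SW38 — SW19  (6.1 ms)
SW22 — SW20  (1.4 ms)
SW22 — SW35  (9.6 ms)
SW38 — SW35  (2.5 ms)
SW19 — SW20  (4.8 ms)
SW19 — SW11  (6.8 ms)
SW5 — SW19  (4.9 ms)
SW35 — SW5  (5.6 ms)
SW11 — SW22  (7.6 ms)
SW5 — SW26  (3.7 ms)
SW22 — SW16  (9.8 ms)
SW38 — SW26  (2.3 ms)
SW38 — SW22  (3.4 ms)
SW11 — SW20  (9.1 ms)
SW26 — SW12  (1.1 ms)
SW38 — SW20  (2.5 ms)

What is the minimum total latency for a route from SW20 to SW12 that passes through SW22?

Shortest SW20→SW22: SW20 → SW22 = 1.4
Best SW22 to SW12: SW22 → SW38 → SW26 → SW12 costing 6.8
Total via SW22: 1.4 + 6.8 = 8.2 ms.

8.2 ms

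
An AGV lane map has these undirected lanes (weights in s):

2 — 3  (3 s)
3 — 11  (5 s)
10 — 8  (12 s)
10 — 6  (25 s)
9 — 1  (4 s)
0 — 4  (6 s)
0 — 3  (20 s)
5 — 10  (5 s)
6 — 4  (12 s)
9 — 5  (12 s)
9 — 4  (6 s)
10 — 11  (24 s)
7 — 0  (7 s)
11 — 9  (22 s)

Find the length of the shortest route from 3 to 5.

34 s

Enumerating some paths:
3 → 0 → 4 → 6 → 10 → 5: 20+6+12+25+5 = 68
3 → 11 → 10 → 5: 5+24+5 = 34
3 → 11 → 9 → 5: 5+22+12 = 39
3 → 0 → 4 → 9 → 5: 20+6+6+12 = 44
The minimum is 34 s via 3 → 11 → 10 → 5.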